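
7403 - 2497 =4906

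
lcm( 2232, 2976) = 8928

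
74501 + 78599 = 153100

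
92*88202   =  8114584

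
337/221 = 337/221 = 1.52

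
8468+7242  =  15710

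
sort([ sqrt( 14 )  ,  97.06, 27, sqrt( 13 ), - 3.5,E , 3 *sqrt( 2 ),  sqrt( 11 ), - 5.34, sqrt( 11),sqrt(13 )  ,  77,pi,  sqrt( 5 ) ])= [ - 5.34 , - 3.5, sqrt( 5 ), E,pi, sqrt( 11 ), sqrt( 11 ), sqrt( 13 ), sqrt ( 13), sqrt(14), 3*sqrt( 2 ), 27,77, 97.06]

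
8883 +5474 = 14357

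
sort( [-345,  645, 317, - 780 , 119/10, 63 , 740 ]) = [ - 780, - 345 , 119/10 , 63, 317, 645, 740]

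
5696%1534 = 1094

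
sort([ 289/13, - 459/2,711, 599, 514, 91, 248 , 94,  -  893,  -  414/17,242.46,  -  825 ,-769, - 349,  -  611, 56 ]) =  [  -  893, - 825, - 769, - 611,-349, -459/2, - 414/17, 289/13,56, 91, 94, 242.46, 248,514, 599, 711 ] 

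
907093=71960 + 835133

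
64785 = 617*105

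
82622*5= 413110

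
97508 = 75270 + 22238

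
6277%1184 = 357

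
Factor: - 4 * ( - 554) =2^3* 277^1 =2216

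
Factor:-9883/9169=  - 53^(- 1)*173^ ( - 1)*9883^1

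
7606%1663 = 954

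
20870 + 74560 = 95430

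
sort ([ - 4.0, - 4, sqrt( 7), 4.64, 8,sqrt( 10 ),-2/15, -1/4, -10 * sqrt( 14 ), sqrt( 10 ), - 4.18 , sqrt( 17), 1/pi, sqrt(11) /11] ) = [-10*sqrt(14 ),  -  4.18, - 4.0, - 4,-1/4 ,- 2/15, sqrt (11)/11,1/pi, sqrt( 7 ),sqrt( 10 ), sqrt( 10), sqrt( 17 ),  4.64, 8] 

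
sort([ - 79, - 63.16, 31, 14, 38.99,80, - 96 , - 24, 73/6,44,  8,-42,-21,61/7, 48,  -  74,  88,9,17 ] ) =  [  -  96, - 79, - 74, - 63.16,  -  42, - 24,-21,8, 61/7,9, 73/6,14, 17,  31, 38.99,44,48, 80,88 ]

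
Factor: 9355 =5^1*1871^1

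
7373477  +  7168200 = 14541677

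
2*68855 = 137710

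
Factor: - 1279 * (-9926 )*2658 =2^2 * 3^1*7^1*443^1*709^1*1279^1 = 33744250932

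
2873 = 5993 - 3120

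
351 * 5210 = 1828710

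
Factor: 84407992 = 2^3*17^1*620647^1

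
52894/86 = 615 + 2/43 =615.05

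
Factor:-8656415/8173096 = -2^( - 3 )*5^1*23^(  -  1 )*43^( - 1 ) * 521^1 * 1033^( - 1)*3323^1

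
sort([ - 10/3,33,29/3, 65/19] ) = [-10/3, 65/19,29/3,33]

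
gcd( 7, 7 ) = 7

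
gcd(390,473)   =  1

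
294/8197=42/1171 = 0.04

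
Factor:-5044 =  - 2^2*13^1*97^1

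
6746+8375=15121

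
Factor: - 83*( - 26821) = 83^1*26821^1=2226143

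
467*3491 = 1630297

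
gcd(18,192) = 6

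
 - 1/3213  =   - 1 + 3212/3213 =- 0.00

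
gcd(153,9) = 9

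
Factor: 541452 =2^2*3^1*45121^1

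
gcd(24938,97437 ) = 1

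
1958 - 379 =1579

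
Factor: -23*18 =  - 414 = -2^1*3^2*23^1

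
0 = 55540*0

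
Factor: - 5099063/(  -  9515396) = 2^( - 2)* 11^( - 1)*216259^ ( - 1 ) * 5099063^1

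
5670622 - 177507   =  5493115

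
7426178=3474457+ 3951721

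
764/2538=382/1269= 0.30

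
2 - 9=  - 7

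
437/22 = 437/22=19.86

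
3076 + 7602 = 10678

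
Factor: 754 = 2^1*13^1*29^1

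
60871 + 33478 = 94349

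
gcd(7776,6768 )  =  144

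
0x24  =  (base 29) 17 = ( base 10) 36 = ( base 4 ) 210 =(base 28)18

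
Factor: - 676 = -2^2*13^2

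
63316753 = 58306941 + 5009812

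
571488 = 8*71436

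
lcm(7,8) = 56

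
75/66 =1 + 3/22 =1.14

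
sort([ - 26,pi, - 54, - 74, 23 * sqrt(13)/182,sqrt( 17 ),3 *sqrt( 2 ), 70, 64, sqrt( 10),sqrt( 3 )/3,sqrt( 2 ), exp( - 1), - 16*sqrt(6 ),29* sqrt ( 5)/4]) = [ - 74, - 54, - 16*sqrt (6), - 26,exp ( - 1),23*sqrt(13 ) /182,sqrt( 3)/3,sqrt( 2 ),pi,  sqrt(10), sqrt( 17 ),3  *sqrt ( 2), 29*sqrt( 5)/4, 64, 70]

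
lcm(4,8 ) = 8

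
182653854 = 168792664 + 13861190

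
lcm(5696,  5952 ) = 529728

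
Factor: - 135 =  - 3^3*5^1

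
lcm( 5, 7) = 35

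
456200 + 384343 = 840543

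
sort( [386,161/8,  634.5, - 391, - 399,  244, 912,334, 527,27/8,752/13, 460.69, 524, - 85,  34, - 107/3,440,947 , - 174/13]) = [  -  399 , - 391, - 85, - 107/3,- 174/13,27/8 , 161/8,34, 752/13,244,334 , 386,440, 460.69,  524 , 527,634.5, 912 , 947 ]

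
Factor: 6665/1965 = 3^(-1) * 31^1*43^1*131^ ( - 1) = 1333/393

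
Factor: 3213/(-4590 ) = -2^( - 1)*5^( - 1)*7^1 =- 7/10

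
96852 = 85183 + 11669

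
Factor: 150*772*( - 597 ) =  - 2^3*3^2 * 5^2 * 193^1*199^1= - 69132600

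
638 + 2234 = 2872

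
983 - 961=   22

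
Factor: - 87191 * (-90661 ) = 13^1*17^1 * 19^1 * 353^1*5333^1 = 7904823251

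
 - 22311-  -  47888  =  25577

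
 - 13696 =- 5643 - 8053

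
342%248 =94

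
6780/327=2260/109=20.73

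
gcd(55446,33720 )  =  6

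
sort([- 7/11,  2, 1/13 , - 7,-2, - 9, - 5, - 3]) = [ - 9, - 7 , - 5, - 3, - 2, - 7/11,1/13,2]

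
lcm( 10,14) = 70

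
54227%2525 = 1202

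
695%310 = 75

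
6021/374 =6021/374  =  16.10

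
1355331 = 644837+710494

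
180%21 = 12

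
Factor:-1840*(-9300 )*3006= 51438672000 = 2^7*3^3*5^3*23^1*31^1* 167^1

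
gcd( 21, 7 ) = 7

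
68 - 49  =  19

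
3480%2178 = 1302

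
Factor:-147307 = -19^1*7753^1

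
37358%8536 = 3214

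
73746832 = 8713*8464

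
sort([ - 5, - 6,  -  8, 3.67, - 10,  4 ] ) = [- 10,-8 , - 6, - 5 , 3.67, 4] 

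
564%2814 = 564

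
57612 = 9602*6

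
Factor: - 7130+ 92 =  - 2^1 * 3^2*17^1  *  23^1 = - 7038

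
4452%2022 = 408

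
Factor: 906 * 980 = 2^3*3^1*5^1*7^2 * 151^1 = 887880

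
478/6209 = 478/6209 = 0.08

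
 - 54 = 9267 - 9321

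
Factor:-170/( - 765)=2/9 = 2^1*3^( - 2)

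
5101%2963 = 2138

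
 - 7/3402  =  -1/486 = -0.00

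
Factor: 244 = 2^2*61^1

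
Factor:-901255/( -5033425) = 5^( - 1 )*17^1*23^1*461^1 * 201337^ ( - 1 ) = 180251/1006685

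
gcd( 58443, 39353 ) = 23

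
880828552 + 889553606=1770382158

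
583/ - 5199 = -583/5199  =  -0.11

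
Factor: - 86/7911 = -2^1*3^( - 3)*43^1*293^( - 1)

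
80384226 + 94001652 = 174385878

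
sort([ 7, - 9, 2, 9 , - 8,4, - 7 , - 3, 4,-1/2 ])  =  [ - 9,-8, - 7, - 3,-1/2, 2, 4,4,7, 9]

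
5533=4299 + 1234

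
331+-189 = 142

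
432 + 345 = 777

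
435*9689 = 4214715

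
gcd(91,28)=7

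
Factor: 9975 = 3^1*5^2*7^1*19^1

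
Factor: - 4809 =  - 3^1*7^1*229^1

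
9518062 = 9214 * 1033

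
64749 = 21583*3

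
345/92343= 115/30781 = 0.00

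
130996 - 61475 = 69521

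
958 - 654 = 304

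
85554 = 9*9506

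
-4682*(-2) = 9364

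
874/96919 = 46/5101  =  0.01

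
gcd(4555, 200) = 5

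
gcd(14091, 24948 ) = 231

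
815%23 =10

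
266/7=38=38.00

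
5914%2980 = 2934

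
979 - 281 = 698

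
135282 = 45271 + 90011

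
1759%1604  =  155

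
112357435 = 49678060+62679375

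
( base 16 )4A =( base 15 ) 4e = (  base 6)202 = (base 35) 24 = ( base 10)74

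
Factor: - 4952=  - 2^3*619^1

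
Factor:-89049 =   -  3^1*29683^1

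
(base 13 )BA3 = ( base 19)59G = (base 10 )1992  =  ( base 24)3B0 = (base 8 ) 3710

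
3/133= 3/133 = 0.02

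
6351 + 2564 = 8915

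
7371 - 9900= -2529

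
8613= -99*( - 87) 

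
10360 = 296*35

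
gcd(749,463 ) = 1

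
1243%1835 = 1243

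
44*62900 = 2767600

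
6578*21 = 138138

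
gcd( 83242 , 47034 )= 2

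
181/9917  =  181/9917 = 0.02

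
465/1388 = 465/1388 =0.34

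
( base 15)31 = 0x2e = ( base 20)26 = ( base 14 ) 34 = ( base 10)46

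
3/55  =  3/55 = 0.05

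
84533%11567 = 3564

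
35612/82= 434 + 12/41 = 434.29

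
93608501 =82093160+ 11515341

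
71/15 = 4 + 11/15 = 4.73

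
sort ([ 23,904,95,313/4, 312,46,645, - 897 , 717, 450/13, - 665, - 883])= [ - 897, - 883, - 665, 23 , 450/13, 46, 313/4,95, 312,645,717,904]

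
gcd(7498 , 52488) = 2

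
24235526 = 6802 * 3563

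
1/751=1/751 = 0.00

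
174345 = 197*885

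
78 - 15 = 63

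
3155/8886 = 3155/8886=0.36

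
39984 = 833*48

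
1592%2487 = 1592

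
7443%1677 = 735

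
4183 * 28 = 117124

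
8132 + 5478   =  13610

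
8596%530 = 116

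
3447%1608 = 231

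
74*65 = 4810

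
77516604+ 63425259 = 140941863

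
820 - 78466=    - 77646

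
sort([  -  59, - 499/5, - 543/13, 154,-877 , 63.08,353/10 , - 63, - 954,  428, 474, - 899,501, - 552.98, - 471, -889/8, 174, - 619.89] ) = [  -  954, - 899, - 877,- 619.89, - 552.98,-471 , - 889/8, - 499/5, - 63, - 59, - 543/13, 353/10, 63.08,154,174, 428,474, 501 ]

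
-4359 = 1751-6110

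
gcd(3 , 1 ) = 1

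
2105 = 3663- 1558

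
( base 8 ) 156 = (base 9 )132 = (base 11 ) a0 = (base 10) 110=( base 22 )50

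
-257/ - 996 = 257/996 =0.26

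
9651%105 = 96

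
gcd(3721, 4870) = 1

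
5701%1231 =777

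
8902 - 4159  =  4743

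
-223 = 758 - 981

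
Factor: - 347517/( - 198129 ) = 3^2*61^1*313^( - 1 )=549/313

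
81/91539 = 9/10171 = 0.00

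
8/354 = 4/177 = 0.02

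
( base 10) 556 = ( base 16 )22C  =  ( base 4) 20230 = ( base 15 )271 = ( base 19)1A5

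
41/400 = 41/400 = 0.10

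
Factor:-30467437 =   -  7^1 * 11^2  *13^1*2767^1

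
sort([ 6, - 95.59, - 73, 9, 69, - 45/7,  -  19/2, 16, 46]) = [-95.59, - 73,  -  19/2, - 45/7, 6, 9, 16, 46, 69]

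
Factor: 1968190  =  2^1* 5^1*7^1*31^1*907^1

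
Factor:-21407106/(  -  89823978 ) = 3^( - 4) *7^1*184823^(-1)*509693^1 = 3567851/14970663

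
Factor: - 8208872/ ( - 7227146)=2^2 * 7^2 * 43^1*59^( - 1)*73^(-1 )*487^1*839^(-1) = 4104436/3613573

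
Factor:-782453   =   - 7^1*111779^1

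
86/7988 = 43/3994 = 0.01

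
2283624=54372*42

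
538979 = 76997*7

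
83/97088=83/97088 = 0.00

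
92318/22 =4196 + 3/11 = 4196.27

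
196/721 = 28/103  =  0.27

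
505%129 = 118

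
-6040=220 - 6260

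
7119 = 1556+5563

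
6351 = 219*29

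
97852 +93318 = 191170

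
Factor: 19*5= 5^1 *19^1 = 95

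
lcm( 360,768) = 11520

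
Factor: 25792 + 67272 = 2^3*11633^1 = 93064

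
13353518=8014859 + 5338659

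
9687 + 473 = 10160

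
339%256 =83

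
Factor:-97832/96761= - 13976/13823 = - 2^3*23^( - 1) * 601^ ( - 1 )*1747^1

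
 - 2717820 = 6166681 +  - 8884501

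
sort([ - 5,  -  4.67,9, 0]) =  [-5, - 4.67, 0,9]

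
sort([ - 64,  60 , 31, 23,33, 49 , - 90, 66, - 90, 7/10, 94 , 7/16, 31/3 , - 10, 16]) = [ - 90, - 90, - 64,  -  10,7/16, 7/10,31/3,16,23,31, 33,  49, 60, 66,94 ] 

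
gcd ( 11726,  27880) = 82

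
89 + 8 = 97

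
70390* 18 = 1267020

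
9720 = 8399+1321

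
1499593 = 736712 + 762881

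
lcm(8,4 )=8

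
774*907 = 702018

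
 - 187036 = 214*( -874 )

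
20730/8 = 10365/4 = 2591.25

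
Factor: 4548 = 2^2*3^1*379^1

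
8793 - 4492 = 4301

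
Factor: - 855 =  - 3^2*5^1*19^1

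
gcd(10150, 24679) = 29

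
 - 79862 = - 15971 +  - 63891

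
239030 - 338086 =-99056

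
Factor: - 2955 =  - 3^1*5^1*197^1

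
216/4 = 54 = 54.00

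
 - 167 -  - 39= - 128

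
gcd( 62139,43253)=7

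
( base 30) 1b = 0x29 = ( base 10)41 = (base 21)1k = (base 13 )32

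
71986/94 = 765 + 38/47 = 765.81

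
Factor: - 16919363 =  - 137^1*123499^1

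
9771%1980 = 1851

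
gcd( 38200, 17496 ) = 8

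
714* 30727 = 21939078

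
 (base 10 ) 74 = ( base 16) 4A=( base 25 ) 2O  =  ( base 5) 244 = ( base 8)112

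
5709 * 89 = 508101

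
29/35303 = 29/35303 = 0.00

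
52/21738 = 26/10869 = 0.00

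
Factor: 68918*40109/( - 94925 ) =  - 2^1*5^( - 2) * 17^1* 19^1*2027^1*2111^1*3797^( -1 )  =  - 2764232062/94925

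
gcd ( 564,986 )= 2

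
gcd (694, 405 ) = 1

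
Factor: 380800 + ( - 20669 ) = 113^1*3187^1= 360131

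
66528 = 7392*9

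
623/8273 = 623/8273 = 0.08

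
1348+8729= 10077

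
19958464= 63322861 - 43364397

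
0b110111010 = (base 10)442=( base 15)1E7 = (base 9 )541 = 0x1BA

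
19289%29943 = 19289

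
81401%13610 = 13351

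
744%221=81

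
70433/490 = 70433/490 = 143.74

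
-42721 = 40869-83590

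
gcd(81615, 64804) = 1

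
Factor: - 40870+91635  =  5^1*11^1*13^1*71^1  =  50765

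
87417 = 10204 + 77213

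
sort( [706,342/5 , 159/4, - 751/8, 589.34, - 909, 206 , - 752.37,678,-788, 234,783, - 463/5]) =[ - 909 ,- 788 ,-752.37, - 751/8,- 463/5,159/4, 342/5,206,234,589.34,678, 706, 783]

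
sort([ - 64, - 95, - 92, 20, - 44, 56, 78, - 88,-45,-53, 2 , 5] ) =[-95, - 92,  -  88, - 64, -53,-45 ,  -  44,2, 5,20  ,  56,  78] 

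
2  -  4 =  - 2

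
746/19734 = 373/9867 = 0.04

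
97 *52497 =5092209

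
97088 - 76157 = 20931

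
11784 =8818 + 2966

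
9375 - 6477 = 2898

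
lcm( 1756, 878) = 1756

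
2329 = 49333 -47004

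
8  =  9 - 1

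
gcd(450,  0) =450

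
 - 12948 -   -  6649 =-6299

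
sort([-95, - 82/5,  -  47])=[-95, - 47, - 82/5]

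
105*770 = 80850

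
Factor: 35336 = 2^3*7^1*631^1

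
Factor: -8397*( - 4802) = 2^1*3^3*7^4 * 311^1 = 40322394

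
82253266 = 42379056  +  39874210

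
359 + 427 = 786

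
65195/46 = 1417+13/46 = 1417.28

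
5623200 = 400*14058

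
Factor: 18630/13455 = 2^1*3^2*13^( - 1)=18/13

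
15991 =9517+6474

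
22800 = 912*25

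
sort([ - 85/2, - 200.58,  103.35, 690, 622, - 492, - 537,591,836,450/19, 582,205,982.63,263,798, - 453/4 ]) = [ - 537, - 492, - 200.58, - 453/4,-85/2,450/19,103.35, 205, 263,582,591, 622 , 690, 798, 836,982.63]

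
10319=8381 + 1938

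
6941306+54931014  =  61872320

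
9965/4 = 2491 + 1/4 = 2491.25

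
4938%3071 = 1867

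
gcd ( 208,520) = 104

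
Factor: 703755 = 3^3*5^1*13^1*401^1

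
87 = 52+35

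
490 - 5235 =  - 4745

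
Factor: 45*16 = 2^4*3^2*5^1 = 720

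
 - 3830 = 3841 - 7671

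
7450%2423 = 181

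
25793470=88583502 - 62790032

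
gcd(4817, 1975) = 1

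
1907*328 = 625496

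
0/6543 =0 =0.00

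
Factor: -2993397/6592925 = -3^1*5^(-2)* 11^1*31^( - 1)*47^(-1 )*181^( - 1) *90709^1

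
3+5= 8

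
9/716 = 9/716 = 0.01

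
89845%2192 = 2165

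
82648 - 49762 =32886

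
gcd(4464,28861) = 31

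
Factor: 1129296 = 2^4*3^1*7^1* 3361^1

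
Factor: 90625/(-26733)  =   - 3^( - 1 )*5^5*7^(-1)*19^(-1)*29^1*67^( - 1)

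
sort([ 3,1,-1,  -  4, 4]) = [-4,  -  1, 1, 3, 4] 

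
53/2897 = 53/2897 =0.02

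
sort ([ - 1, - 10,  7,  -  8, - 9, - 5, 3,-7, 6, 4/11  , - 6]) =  [ - 10, - 9, - 8, - 7, - 6,-5, - 1  ,  4/11, 3,  6, 7]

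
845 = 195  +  650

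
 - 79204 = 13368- 92572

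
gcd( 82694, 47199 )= 1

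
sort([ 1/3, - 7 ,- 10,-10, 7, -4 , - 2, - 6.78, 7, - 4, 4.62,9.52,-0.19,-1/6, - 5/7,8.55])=[ - 10, - 10,-7, - 6.78,-4 , - 4, - 2, - 5/7 ,-0.19 , -1/6,1/3 , 4.62, 7 , 7, 8.55, 9.52]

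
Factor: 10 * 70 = 2^2 * 5^2*7^1 = 700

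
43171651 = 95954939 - 52783288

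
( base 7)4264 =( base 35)18B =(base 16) 5ec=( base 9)2064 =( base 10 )1516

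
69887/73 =957 + 26/73 = 957.36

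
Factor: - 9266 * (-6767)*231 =2^1*3^1*7^1 * 11^1*41^1* 67^1*101^1*113^1 = 14484398082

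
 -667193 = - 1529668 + 862475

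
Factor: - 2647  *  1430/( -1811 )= 2^1*5^1*11^1 * 13^1*1811^ ( -1 ) * 2647^1 = 3785210/1811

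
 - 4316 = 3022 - 7338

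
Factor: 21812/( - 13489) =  - 2^2*19^1*47^ ( - 1) =- 76/47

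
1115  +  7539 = 8654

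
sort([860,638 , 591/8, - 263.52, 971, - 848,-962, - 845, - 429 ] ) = [ - 962,  -  848, - 845, - 429, - 263.52, 591/8, 638, 860, 971]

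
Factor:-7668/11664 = -2^( - 2)*3^( - 3)*71^1 = - 71/108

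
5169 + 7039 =12208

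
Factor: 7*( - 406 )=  - 2842=- 2^1*7^2*29^1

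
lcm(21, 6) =42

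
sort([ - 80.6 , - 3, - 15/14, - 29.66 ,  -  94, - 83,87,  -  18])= [ - 94, - 83, - 80.6, - 29.66, - 18, - 3,-15/14,  87 ] 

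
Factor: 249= 3^1 * 83^1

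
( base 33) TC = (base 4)33021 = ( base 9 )1286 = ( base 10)969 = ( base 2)1111001001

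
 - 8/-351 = 8/351  =  0.02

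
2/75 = 2/75 = 0.03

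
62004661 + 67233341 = 129238002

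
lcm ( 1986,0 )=0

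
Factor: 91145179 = 91145179^1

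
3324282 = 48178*69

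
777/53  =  777/53 =14.66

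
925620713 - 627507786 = 298112927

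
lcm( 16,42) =336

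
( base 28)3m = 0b1101010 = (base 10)106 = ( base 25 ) 46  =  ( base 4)1222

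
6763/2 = 6763/2= 3381.50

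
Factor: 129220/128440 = 2^(  -  1)*7^1*13^( - 1)  *19^(  -  1 )*71^1 = 497/494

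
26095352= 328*79559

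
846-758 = 88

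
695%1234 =695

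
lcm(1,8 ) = 8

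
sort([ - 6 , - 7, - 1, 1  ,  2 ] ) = [  -  7, - 6,- 1, 1,2 ]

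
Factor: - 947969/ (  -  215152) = 2^( -4)*7^(  -  1 )*11^1*17^ (  -  1) * 113^( - 1)*86179^1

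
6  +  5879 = 5885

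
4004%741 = 299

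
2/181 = 2/181=0.01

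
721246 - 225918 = 495328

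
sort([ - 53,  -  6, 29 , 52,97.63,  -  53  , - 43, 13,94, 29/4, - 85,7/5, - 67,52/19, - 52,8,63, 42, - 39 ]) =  [-85,- 67,-53, - 53, - 52, - 43, - 39, - 6,7/5  ,  52/19,29/4,8, 13,  29  ,  42,52 , 63, 94,97.63 ] 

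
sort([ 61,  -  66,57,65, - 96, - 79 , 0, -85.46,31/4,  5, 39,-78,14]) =[ - 96,-85.46, - 79, - 78, - 66 , 0, 5,31/4,14,39, 57, 61,65] 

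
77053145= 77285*997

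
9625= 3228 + 6397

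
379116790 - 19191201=359925589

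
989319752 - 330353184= 658966568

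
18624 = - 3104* ( - 6)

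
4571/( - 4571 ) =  - 1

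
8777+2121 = 10898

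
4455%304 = 199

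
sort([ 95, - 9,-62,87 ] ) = [ - 62, - 9,87,95]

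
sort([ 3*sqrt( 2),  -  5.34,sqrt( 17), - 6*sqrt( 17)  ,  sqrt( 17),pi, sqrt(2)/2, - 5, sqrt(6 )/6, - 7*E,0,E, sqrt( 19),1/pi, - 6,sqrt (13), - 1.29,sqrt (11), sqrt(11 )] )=[ - 6*sqrt( 17), - 7*E, - 6, - 5.34,  -  5, - 1.29, 0,1/pi,sqrt( 6)/6, sqrt(2) /2,  E,pi, sqrt( 11 ),sqrt(11 ),sqrt( 13 ),sqrt( 17),sqrt(17),3 * sqrt(2 ), sqrt (19)]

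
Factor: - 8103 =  - 3^1*37^1*73^1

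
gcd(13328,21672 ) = 56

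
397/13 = 397/13 = 30.54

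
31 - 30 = 1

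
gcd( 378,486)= 54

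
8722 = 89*98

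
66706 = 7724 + 58982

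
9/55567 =9/55567 = 0.00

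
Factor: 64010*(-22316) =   -  2^3*5^1*7^1*37^1*173^1*797^1 =- 1428447160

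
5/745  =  1/149=0.01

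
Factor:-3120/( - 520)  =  2^1*3^1 = 6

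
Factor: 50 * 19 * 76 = 72200=   2^3*5^2 * 19^2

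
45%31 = 14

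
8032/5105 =8032/5105 =1.57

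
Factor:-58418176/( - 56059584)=2^4*  3^( - 1)*7^(  -  1)*53^( -1)*89^1 * 641^1*787^( - 1) = 912784/875931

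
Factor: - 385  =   - 5^1 *7^1 * 11^1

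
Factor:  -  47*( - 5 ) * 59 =5^1*47^1*59^1 = 13865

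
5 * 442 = 2210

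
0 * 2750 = 0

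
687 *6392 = 4391304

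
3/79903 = 3/79903 = 0.00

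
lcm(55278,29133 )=2155842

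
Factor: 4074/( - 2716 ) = -3/2 = - 2^( - 1)*3^1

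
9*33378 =300402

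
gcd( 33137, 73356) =1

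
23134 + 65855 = 88989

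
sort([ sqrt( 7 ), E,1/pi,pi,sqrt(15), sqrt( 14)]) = [1/pi , sqrt ( 7),E,pi, sqrt(14 ),sqrt( 15 )]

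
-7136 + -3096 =-10232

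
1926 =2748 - 822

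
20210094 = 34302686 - 14092592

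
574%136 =30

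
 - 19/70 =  - 19/70  =  - 0.27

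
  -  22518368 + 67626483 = 45108115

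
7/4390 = 7/4390 = 0.00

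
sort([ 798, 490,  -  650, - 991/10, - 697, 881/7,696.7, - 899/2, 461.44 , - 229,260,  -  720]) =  [ - 720,-697, - 650, - 899/2, - 229, - 991/10, 881/7, 260,461.44,490, 696.7, 798]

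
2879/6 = 479+5/6= 479.83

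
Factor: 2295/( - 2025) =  -3^(-1 )*5^( - 1 ) * 17^1 = -  17/15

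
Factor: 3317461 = 7^1*473923^1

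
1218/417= 2 + 128/139 = 2.92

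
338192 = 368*919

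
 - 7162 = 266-7428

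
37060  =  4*9265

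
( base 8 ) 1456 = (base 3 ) 1010011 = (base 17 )2df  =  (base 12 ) 57a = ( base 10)814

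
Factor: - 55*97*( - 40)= 213400 =2^3*5^2 * 11^1*97^1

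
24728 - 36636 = - 11908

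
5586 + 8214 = 13800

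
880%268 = 76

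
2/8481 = 2/8481 = 0.00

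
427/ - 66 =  - 7+35/66 = - 6.47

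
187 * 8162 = 1526294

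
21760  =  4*5440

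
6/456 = 1/76 =0.01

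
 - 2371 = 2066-4437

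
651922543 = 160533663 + 491388880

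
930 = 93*10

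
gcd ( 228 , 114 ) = 114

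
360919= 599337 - 238418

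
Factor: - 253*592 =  - 2^4*11^1*23^1 * 37^1  =  -149776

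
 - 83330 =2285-85615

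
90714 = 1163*78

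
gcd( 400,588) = 4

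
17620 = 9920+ 7700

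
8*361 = 2888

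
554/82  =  6 + 31/41 = 6.76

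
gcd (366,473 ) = 1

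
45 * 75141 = 3381345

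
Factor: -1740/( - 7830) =2^1*3^ ( - 2 ) = 2/9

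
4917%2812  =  2105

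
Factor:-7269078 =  - 2^1*3^1*191^1*6343^1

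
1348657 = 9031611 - 7682954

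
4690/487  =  9 + 307/487 = 9.63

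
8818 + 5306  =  14124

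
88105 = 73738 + 14367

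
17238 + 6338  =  23576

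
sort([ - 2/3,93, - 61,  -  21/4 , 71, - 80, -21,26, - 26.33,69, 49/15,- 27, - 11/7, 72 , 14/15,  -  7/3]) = [  -  80  , - 61,-27, - 26.33,-21,-21/4, -7/3, - 11/7,  -  2/3, 14/15,49/15,26,69,71,72,93]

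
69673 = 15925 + 53748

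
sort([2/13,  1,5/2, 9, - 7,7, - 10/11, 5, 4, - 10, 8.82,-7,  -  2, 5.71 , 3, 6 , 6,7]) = [ - 10 , - 7, - 7, - 2,  -  10/11,2/13,1 , 5/2, 3,  4,5 , 5.71,  6,6, 7,7 , 8.82,9 ]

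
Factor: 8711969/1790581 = 7^1*13^ ( - 1 )*137737^(- 1)*1244567^1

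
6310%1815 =865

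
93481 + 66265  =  159746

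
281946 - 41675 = 240271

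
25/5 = 5 = 5.00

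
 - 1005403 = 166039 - 1171442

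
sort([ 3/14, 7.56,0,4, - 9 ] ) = [ - 9,0, 3/14,4,7.56]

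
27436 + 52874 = 80310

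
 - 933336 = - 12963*72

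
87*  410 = 35670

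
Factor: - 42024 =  - 2^3 * 3^1*17^1*103^1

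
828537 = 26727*31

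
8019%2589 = 252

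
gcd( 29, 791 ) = 1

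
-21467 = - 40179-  - 18712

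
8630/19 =8630/19 = 454.21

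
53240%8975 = 8365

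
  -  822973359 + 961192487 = 138219128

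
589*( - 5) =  - 2945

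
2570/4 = 642+1/2 = 642.50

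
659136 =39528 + 619608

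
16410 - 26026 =  -  9616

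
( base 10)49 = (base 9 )54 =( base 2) 110001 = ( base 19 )2b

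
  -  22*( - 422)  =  9284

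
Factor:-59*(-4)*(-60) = - 2^4 *3^1*5^1*59^1 = - 14160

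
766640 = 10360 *74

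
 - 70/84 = -1 + 1/6 = - 0.83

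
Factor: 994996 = 2^2* 248749^1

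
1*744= 744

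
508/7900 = 127/1975 = 0.06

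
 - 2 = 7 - 9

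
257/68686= 257/68686 = 0.00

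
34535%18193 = 16342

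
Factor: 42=2^1*3^1*7^1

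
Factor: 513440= 2^5*5^1 * 3209^1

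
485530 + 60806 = 546336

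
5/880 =1/176 = 0.01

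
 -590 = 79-669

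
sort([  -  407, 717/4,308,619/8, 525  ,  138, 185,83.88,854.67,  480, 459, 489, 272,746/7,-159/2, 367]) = [ - 407,-159/2,619/8,83.88, 746/7, 138, 717/4,185, 272, 308,367 , 459,  480, 489,525,854.67] 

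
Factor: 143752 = 2^3 * 7^1*17^1*  151^1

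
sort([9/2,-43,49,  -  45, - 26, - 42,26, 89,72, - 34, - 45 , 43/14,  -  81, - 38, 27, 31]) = [ - 81, - 45 , - 45, - 43,- 42  , -38, - 34, - 26,43/14,9/2,26,  27,31,49,72,89]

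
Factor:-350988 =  - 2^2*3^1*11^1*2659^1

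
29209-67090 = - 37881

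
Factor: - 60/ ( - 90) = 2/3=2^1*3^( - 1)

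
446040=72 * 6195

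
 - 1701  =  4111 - 5812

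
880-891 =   -  11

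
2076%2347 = 2076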